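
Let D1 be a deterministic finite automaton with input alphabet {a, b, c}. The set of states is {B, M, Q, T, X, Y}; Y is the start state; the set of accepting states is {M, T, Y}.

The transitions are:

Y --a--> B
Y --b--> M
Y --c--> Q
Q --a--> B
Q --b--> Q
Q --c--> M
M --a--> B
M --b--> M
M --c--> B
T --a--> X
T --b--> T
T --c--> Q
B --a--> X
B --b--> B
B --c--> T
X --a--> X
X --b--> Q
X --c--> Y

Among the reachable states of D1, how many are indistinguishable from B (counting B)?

3

P0 = {M,T,Y} | {B,Q,X}.
The partition is now stable with 2 blocks: {M,T,Y} | {B,Q,X}.
State B belongs to the block {B,Q,X}, which has 3 states.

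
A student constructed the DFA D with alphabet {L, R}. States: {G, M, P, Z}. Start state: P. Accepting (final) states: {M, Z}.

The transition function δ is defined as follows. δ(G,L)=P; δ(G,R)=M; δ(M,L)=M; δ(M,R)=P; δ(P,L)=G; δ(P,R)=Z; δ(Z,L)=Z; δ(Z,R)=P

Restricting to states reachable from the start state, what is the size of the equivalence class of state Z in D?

2

All states are reachable from the start state.
P0 = {M,Z} | {G,P}.
The partition is now stable with 2 blocks: {M,Z} | {G,P}.
The equivalence class containing Z is {M,Z}, of size 2.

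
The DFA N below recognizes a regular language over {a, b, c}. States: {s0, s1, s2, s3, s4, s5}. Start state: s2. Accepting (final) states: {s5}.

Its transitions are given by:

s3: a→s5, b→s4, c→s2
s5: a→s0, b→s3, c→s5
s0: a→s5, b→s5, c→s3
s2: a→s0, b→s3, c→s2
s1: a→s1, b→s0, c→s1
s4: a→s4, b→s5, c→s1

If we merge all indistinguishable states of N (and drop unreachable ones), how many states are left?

All states are reachable from the start state.
P0 = {s5} | {s0,s1,s2,s3,s4}.
Refine {s0,s1,s2,s3,s4} on symbol a: members go to different blocks, giving {s1,s2,s4} and {s0,s3}.
Refine {s1,s2,s4} on symbol a: members go to different blocks, giving {s1,s4} and {s2}.
Refine {s1,s4} on symbol b: members go to different blocks, giving {s1} and {s4}.
Split {s0,s3} by δ(·,b) → {s0} and {s3}.
Stable partition: {s5} | {s1} | {s0} | {s2} | {s4} | {s3} — 6 equivalence classes.

6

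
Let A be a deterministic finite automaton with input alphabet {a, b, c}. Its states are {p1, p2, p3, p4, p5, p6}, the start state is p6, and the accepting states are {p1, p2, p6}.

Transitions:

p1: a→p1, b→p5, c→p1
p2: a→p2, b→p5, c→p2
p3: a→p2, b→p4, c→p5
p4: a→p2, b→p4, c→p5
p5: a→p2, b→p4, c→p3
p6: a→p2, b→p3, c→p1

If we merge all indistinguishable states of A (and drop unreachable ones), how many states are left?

P0 = {p1,p2,p6} | {p3,p4,p5}.
The partition is now stable with 2 blocks: {p1,p2,p6} | {p3,p4,p5}.

2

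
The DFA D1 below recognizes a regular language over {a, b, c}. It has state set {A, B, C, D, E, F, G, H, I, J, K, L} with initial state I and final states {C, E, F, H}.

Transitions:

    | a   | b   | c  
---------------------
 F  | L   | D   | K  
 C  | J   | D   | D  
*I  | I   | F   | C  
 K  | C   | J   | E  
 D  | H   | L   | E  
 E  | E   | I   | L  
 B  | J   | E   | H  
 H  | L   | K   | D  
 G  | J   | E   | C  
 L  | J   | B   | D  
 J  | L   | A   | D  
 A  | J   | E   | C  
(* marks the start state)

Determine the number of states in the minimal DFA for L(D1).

6

Reachable states from the start: {A,B,C,D,E,F,H,I,J,K,L}. Unreachable: {G} — drop them.
Start with accepting vs non-accepting: {C,E,F,H} | {A,B,D,I,J,K,L}.
On input a, block {C,E,F,H} splits into {C,F,H} and {E}.
Split {A,B,D,I,J,K,L} by δ(·,a) → {A,B,I,J,L} and {D,K}.
Refine {A,B,I,J,L} on symbol b: members go to different blocks, giving {A,B} and {J,L} and {I}.
No further refinement is possible. Final partition (6 blocks): {C,F,H} | {A,B} | {E} | {D,K} | {J,L} | {I}.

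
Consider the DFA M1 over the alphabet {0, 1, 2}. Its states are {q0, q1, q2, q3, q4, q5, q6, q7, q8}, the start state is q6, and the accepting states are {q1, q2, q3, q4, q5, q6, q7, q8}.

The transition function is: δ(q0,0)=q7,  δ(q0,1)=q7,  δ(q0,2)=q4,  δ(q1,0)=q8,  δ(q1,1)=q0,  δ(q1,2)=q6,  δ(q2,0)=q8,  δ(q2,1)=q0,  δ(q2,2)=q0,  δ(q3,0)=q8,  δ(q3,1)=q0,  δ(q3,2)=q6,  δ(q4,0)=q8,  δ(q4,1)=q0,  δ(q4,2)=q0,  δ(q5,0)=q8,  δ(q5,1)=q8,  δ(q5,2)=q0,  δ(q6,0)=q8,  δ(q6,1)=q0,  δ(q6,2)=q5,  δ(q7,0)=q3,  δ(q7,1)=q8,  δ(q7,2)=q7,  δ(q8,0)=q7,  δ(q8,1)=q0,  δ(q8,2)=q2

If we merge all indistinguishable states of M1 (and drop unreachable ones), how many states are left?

7

Reachable states from the start: {q0,q2,q3,q4,q5,q6,q7,q8}. Unreachable: {q1} — drop them.
Initial partition by acceptance: {q2,q3,q4,q5,q6,q7,q8} | {q0}.
Split {q2,q3,q4,q5,q6,q7,q8} by δ(·,1) → {q2,q3,q4,q6,q8} and {q5,q7}.
Refine {q2,q3,q4,q6,q8} on symbol 0: members go to different blocks, giving {q2,q3,q4,q6} and {q8}.
Split {q2,q3,q4,q6} by δ(·,2) → {q2,q4} and {q3} and {q6}.
On input 0, block {q5,q7} splits into {q5} and {q7}.
The partition is now stable with 7 blocks: {q2,q4} | {q0} | {q5} | {q8} | {q3} | {q6} | {q7}.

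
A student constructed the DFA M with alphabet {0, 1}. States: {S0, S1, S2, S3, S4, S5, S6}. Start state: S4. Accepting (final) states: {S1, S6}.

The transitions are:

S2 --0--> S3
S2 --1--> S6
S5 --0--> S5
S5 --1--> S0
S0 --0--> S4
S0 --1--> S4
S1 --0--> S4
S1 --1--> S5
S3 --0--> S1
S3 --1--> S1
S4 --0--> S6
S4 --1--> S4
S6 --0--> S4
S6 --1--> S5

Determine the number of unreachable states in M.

No path from S4 leads to S1, S2, S3; the other 4 states are all reachable.

3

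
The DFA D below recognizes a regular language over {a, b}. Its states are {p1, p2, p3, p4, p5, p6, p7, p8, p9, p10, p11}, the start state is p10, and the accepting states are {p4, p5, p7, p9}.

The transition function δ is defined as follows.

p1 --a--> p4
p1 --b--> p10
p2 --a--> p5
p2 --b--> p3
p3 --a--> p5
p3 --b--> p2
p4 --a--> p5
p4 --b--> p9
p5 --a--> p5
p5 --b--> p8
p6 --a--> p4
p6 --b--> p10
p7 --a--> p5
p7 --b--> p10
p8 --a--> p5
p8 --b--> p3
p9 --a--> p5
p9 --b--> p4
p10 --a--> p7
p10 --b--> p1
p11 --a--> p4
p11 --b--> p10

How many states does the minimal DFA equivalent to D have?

First remove the unreachable states {p6,p11}; 9 states remain.
P0 = {p4,p5,p7,p9} | {p1,p2,p3,p8,p10}.
On input b, block {p4,p5,p7,p9} splits into {p4,p9} and {p5,p7}.
Refine {p1,p2,p3,p8,p10} on symbol a: members go to different blocks, giving {p2,p3,p8,p10} and {p1}.
Split {p2,p3,p8,p10} by δ(·,b) → {p2,p3,p8} and {p10}.
Refine {p5,p7} on symbol b: members go to different blocks, giving {p5} and {p7}.
Stable partition: {p4,p9} | {p2,p3,p8} | {p5} | {p1} | {p10} | {p7} — 6 equivalence classes.

6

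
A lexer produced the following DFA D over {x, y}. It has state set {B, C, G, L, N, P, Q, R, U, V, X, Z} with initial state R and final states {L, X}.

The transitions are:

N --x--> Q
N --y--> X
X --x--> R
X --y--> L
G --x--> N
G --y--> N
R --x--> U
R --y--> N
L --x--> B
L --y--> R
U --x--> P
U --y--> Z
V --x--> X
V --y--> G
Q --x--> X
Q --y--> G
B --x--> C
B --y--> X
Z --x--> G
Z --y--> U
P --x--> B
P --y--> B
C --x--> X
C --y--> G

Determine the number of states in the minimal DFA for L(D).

Reachable states from the start: {B,C,G,L,N,P,Q,R,U,X,Z}. Unreachable: {V} — drop them.
Initial partition by acceptance: {L,X} | {B,C,G,N,P,Q,R,U,Z}.
Refine {L,X} on symbol y: members go to different blocks, giving {L} and {X}.
Split {B,C,G,N,P,Q,R,U,Z} by δ(·,x) → {B,G,N,P,R,U,Z} and {C,Q}.
Refine {B,G,N,P,R,U,Z} on symbol x: members go to different blocks, giving {G,P,R,U,Z} and {B,N}.
Refine {G,P,R,U,Z} on symbol x: members go to different blocks, giving {R,U,Z} and {G,P}.
On input x, block {R,U,Z} splits into {U,Z} and {R}.
Stable partition: {L} | {U,Z} | {X} | {C,Q} | {B,N} | {G,P} | {R} — 7 equivalence classes.

7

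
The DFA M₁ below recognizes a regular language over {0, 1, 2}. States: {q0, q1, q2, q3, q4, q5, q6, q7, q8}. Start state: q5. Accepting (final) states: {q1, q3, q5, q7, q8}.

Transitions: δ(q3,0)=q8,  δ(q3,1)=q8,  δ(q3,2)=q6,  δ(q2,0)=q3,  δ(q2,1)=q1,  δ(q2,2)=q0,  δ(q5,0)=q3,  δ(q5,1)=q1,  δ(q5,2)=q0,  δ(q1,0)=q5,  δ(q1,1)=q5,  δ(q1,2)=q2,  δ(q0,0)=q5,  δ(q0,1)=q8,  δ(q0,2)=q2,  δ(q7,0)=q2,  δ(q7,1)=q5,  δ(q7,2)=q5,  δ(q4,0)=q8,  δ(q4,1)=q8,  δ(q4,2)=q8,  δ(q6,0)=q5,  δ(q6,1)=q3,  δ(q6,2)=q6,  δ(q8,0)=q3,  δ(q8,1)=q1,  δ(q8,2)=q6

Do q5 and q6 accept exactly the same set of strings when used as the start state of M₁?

First remove the unreachable states {q4,q7}; 7 states remain.
Initial partition by acceptance: {q1,q3,q5,q8} | {q0,q2,q6}.
Stable partition: {q1,q3,q5,q8} | {q0,q2,q6} — 2 equivalence classes.
q5 and q6 end up in different blocks, so they are distinguishable. For instance, the string 'ε' is accepted from only q5.

No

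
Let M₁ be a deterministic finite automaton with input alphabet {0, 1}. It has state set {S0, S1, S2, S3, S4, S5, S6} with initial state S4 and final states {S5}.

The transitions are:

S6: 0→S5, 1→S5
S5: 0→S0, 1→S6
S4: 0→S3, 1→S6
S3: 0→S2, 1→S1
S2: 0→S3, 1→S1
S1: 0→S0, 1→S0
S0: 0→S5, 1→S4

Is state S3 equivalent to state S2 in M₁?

Yes

All states are reachable from the start state.
P0 = {S5} | {S0,S1,S2,S3,S4,S6}.
Refine {S0,S1,S2,S3,S4,S6} on symbol 0: members go to different blocks, giving {S1,S2,S3,S4} and {S0,S6}.
Split {S1,S2,S3,S4} by δ(·,0) → {S2,S3,S4} and {S1}.
Split {S2,S3,S4} by δ(·,1) → {S2,S3} and {S4}.
Refine {S0,S6} on symbol 1: members go to different blocks, giving {S0} and {S6}.
The partition is now stable with 6 blocks: {S5} | {S2,S3} | {S0} | {S1} | {S4} | {S6}.
S3 and S2 lie in the same block of the stable partition, so they are equivalent — no string distinguishes them.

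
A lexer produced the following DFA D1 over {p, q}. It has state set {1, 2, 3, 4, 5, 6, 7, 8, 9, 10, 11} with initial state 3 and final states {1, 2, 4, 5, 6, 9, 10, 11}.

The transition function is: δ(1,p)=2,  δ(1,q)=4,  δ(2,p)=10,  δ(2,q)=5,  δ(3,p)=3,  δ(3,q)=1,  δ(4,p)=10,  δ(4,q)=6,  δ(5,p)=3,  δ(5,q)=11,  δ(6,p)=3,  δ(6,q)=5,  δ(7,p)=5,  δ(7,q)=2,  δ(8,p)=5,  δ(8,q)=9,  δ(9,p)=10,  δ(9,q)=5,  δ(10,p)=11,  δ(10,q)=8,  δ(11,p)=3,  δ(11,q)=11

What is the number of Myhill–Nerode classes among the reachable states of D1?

6

First remove the unreachable states {7}; 10 states remain.
Start with accepting vs non-accepting: {1,2,4,5,6,9,10,11} | {3,8}.
On input p, block {1,2,4,5,6,9,10,11} splits into {1,2,4,9,10} and {5,6,11}.
Split {1,2,4,9,10} by δ(·,p) → {1,2,4,9} and {10}.
Split {1,2,4,9} by δ(·,p) → {2,4,9} and {1}.
On input p, block {3,8} splits into {3} and {8}.
The partition is now stable with 6 blocks: {2,4,9} | {3} | {5,6,11} | {10} | {1} | {8}.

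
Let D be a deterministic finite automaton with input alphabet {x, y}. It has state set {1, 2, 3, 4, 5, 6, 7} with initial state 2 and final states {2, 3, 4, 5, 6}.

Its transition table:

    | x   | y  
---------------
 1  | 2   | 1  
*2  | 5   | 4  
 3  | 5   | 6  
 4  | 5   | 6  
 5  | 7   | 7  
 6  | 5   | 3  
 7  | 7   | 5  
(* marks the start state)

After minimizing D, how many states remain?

First remove the unreachable states {1}; 6 states remain.
Start with accepting vs non-accepting: {2,3,4,5,6} | {7}.
Refine {2,3,4,5,6} on symbol x: members go to different blocks, giving {2,3,4,6} and {5}.
No further refinement is possible. Final partition (3 blocks): {2,3,4,6} | {7} | {5}.

3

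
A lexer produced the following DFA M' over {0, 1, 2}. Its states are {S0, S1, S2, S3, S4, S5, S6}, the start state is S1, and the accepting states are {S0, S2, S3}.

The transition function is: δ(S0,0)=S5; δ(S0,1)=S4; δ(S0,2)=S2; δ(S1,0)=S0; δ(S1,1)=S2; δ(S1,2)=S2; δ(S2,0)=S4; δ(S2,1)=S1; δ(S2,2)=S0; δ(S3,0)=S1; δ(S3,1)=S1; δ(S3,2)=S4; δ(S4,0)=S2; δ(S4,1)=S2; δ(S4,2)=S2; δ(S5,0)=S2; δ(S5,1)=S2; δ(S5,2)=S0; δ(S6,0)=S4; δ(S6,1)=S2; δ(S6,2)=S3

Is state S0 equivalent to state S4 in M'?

No

First remove the unreachable states {S3,S6}; 5 states remain.
Initial partition by acceptance: {S0,S2} | {S1,S4,S5}.
The partition is now stable with 2 blocks: {S0,S2} | {S1,S4,S5}.
S0 and S4 end up in different blocks, so they are distinguishable. For instance, the string 'ε' is accepted from only S0.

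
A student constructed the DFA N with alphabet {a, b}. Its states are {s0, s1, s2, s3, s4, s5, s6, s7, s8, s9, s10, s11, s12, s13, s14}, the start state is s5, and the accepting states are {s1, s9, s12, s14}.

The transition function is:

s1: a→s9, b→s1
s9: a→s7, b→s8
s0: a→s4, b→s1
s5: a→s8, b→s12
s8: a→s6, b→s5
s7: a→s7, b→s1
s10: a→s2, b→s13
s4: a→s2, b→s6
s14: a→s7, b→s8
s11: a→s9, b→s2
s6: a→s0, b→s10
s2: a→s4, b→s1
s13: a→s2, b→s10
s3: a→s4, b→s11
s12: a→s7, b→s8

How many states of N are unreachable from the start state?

No path from s5 leads to s3, s11, s14; the other 12 states are all reachable.

3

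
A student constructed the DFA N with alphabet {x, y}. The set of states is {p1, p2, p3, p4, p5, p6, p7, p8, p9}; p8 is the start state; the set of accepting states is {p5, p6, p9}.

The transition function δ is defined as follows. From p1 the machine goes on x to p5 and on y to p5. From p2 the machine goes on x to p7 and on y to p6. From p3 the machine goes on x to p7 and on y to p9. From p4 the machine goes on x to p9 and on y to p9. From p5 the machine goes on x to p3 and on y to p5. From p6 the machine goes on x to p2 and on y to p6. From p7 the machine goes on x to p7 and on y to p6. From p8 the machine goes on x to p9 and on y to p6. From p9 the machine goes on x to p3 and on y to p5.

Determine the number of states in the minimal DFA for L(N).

First remove the unreachable states {p1,p4}; 7 states remain.
Start with accepting vs non-accepting: {p5,p6,p9} | {p2,p3,p7,p8}.
Split {p2,p3,p7,p8} by δ(·,x) → {p2,p3,p7} and {p8}.
Stable partition: {p5,p6,p9} | {p2,p3,p7} | {p8} — 3 equivalence classes.

3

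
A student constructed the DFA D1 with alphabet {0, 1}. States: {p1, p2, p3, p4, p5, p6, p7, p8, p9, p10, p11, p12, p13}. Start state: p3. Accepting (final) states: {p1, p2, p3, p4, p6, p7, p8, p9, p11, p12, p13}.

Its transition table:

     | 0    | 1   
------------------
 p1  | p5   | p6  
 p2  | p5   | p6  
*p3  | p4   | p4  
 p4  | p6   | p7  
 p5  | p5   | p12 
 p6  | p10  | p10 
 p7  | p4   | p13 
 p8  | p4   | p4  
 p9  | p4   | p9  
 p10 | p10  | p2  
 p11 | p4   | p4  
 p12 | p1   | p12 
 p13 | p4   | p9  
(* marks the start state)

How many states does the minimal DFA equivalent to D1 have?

First remove the unreachable states {p8,p11}; 11 states remain.
P0 = {p1,p2,p3,p4,p6,p7,p9,p12,p13} | {p5,p10}.
Refine {p1,p2,p3,p4,p6,p7,p9,p12,p13} on symbol 0: members go to different blocks, giving {p3,p4,p7,p9,p12,p13} and {p1,p2,p6}.
Split {p3,p4,p7,p9,p12,p13} by δ(·,0) → {p3,p7,p9,p13} and {p4,p12}.
Split {p3,p7,p9,p13} by δ(·,1) → {p7,p9,p13} and {p3}.
Refine {p5,p10} on symbol 1: members go to different blocks, giving {p5} and {p10}.
Split {p1,p2,p6} by δ(·,0) → {p1,p2} and {p6}.
Refine {p4,p12} on symbol 0: members go to different blocks, giving {p4} and {p12}.
Stable partition: {p7,p9,p13} | {p5} | {p1,p2} | {p4} | {p3} | {p10} | {p6} | {p12} — 8 equivalence classes.

8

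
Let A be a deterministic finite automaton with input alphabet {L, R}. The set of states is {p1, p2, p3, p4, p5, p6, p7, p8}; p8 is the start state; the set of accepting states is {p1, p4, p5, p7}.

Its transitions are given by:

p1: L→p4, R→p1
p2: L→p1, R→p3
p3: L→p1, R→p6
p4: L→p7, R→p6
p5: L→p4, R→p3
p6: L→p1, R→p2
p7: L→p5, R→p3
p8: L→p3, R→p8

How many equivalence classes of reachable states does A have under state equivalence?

4

Every state is reachable, so we keep all 8.
Start with accepting vs non-accepting: {p1,p4,p5,p7} | {p2,p3,p6,p8}.
Refine {p1,p4,p5,p7} on symbol R: members go to different blocks, giving {p4,p5,p7} and {p1}.
Split {p2,p3,p6,p8} by δ(·,L) → {p2,p3,p6} and {p8}.
Stable partition: {p4,p5,p7} | {p2,p3,p6} | {p1} | {p8} — 4 equivalence classes.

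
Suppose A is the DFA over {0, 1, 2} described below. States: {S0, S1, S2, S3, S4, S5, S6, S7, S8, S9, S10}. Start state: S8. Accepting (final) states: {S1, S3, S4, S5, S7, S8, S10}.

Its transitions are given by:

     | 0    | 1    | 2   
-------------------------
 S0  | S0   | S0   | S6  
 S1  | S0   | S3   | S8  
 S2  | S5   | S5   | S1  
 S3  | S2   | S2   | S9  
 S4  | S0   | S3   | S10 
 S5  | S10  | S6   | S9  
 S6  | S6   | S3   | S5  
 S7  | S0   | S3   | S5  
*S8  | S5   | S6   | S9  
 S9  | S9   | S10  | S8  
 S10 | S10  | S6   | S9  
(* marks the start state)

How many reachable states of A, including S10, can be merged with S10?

States {S4,S7} cannot be reached from the start state, so discard them.
Start with accepting vs non-accepting: {S1,S3,S5,S8,S10} | {S0,S2,S6,S9}.
On input 0, block {S1,S3,S5,S8,S10} splits into {S5,S8,S10} and {S1,S3}.
Split {S0,S2,S6,S9} by δ(·,0) → {S0,S6,S9} and {S2}.
Split {S0,S6,S9} by δ(·,1) → {S0} and {S6} and {S9}.
Refine {S1,S3} on symbol 0: members go to different blocks, giving {S1} and {S3}.
No further refinement is possible. Final partition (7 blocks): {S5,S8,S10} | {S0} | {S1} | {S2} | {S6} | {S9} | {S3}.
State S10 belongs to the block {S5,S8,S10}, which has 3 states.

3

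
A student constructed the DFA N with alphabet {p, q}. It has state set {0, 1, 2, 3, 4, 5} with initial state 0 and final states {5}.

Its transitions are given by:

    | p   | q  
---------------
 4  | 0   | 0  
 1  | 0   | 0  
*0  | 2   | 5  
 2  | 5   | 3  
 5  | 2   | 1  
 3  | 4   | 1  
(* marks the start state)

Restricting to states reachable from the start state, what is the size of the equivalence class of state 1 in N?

2

Initial partition by acceptance: {5} | {0,1,2,3,4}.
Refine {0,1,2,3,4} on symbol p: members go to different blocks, giving {0,1,3,4} and {2}.
On input p, block {0,1,3,4} splits into {1,3,4} and {0}.
On input p, block {1,3,4} splits into {1,4} and {3}.
Stable partition: {5} | {1,4} | {2} | {0} | {3} — 5 equivalence classes.
State 1 belongs to the block {1,4}, which has 2 states.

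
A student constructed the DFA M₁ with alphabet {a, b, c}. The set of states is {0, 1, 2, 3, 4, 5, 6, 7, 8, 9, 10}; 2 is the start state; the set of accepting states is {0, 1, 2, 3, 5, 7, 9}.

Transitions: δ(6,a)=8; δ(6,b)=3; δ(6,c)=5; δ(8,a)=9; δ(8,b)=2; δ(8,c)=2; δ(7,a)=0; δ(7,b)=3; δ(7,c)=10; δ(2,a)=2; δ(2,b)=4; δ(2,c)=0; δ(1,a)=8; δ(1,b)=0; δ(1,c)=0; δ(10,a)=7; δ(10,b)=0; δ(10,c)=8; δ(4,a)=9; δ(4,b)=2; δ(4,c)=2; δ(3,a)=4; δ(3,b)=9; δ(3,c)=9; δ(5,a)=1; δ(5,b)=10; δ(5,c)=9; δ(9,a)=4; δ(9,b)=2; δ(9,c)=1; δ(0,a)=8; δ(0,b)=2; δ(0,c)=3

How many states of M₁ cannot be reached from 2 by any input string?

No path from 2 leads to 5, 6, 7, 10; the other 7 states are all reachable.

4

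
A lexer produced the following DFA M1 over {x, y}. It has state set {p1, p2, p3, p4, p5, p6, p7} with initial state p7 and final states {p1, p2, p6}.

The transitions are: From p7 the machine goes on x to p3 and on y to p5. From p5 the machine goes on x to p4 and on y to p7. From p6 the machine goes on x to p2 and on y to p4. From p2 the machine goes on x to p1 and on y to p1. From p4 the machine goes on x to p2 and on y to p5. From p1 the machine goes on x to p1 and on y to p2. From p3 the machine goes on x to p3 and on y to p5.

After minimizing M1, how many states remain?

Reachable states from the start: {p1,p2,p3,p4,p5,p7}. Unreachable: {p6} — drop them.
Start with accepting vs non-accepting: {p1,p2} | {p3,p4,p5,p7}.
Refine {p3,p4,p5,p7} on symbol x: members go to different blocks, giving {p3,p5,p7} and {p4}.
On input x, block {p3,p5,p7} splits into {p3,p7} and {p5}.
The partition is now stable with 4 blocks: {p1,p2} | {p3,p7} | {p4} | {p5}.

4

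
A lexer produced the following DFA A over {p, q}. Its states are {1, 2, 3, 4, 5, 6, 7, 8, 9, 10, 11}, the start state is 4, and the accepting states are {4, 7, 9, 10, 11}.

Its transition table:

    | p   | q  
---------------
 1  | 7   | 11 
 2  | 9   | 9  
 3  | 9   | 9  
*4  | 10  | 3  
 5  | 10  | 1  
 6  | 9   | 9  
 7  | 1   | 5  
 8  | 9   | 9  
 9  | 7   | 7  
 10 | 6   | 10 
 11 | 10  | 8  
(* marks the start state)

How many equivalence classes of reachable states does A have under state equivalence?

7

States {2} cannot be reached from the start state, so discard them.
Start with accepting vs non-accepting: {4,7,9,10,11} | {1,3,5,6,8}.
On input p, block {4,7,9,10,11} splits into {4,9,11} and {7,10}.
Split {4,9,11} by δ(·,q) → {4,11} and {9}.
Refine {1,3,5,6,8} on symbol p: members go to different blocks, giving {3,6,8} and {1,5}.
On input p, block {7,10} splits into {7} and {10}.
Refine {1,5} on symbol p: members go to different blocks, giving {1} and {5}.
The partition is now stable with 7 blocks: {4,11} | {3,6,8} | {7} | {9} | {1} | {10} | {5}.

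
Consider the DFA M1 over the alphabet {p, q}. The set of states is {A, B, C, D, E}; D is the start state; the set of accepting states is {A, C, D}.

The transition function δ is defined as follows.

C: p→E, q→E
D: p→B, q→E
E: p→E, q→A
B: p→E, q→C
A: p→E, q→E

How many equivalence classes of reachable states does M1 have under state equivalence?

2

All states are reachable from the start state.
Start with accepting vs non-accepting: {A,C,D} | {B,E}.
Stable partition: {A,C,D} | {B,E} — 2 equivalence classes.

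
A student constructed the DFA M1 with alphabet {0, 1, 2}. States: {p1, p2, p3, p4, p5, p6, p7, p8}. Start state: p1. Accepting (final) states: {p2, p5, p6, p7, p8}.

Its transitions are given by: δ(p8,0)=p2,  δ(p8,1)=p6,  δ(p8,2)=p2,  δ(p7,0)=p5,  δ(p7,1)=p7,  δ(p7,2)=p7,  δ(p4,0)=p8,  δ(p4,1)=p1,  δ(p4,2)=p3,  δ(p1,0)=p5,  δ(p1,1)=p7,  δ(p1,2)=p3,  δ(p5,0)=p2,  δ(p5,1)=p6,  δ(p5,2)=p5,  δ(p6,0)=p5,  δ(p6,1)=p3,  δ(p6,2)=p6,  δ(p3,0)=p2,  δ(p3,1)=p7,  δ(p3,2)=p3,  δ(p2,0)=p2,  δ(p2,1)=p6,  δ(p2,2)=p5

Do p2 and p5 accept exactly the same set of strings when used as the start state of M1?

Yes

States {p4,p8} cannot be reached from the start state, so discard them.
P0 = {p2,p5,p6,p7} | {p1,p3}.
On input 1, block {p2,p5,p6,p7} splits into {p2,p5,p7} and {p6}.
Refine {p2,p5,p7} on symbol 1: members go to different blocks, giving {p2,p5} and {p7}.
The partition is now stable with 4 blocks: {p2,p5} | {p1,p3} | {p6} | {p7}.
p2 and p5 lie in the same block of the stable partition, so they are equivalent — no string distinguishes them.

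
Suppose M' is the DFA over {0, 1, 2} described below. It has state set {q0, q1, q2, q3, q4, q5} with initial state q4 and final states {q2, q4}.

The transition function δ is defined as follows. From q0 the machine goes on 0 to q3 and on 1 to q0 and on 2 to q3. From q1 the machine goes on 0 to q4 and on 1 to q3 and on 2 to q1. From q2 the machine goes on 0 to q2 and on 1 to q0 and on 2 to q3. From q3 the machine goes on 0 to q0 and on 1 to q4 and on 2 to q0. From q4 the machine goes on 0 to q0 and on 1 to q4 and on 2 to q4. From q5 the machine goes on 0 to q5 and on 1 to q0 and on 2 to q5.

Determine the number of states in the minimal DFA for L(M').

3

States {q1,q2,q5} cannot be reached from the start state, so discard them.
Initial partition by acceptance: {q4} | {q0,q3}.
Split {q0,q3} by δ(·,1) → {q0} and {q3}.
The partition is now stable with 3 blocks: {q4} | {q0} | {q3}.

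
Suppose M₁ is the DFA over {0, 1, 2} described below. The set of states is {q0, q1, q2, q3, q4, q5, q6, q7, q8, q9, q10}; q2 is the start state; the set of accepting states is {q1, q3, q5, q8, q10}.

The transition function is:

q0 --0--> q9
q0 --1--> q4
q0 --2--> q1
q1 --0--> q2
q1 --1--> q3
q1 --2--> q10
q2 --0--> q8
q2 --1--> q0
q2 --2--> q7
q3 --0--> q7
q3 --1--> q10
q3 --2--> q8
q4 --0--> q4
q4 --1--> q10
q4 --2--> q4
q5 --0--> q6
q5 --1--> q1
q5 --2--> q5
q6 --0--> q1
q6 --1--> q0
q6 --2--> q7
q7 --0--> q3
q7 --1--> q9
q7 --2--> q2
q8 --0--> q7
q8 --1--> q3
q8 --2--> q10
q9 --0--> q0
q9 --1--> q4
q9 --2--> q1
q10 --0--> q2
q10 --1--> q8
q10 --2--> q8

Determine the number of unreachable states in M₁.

BFS from q2 reaches {q0, q1, q2, q3, q4, q7, q8, q9, q10}; the 2 state(s) q5, q6 are never visited.

2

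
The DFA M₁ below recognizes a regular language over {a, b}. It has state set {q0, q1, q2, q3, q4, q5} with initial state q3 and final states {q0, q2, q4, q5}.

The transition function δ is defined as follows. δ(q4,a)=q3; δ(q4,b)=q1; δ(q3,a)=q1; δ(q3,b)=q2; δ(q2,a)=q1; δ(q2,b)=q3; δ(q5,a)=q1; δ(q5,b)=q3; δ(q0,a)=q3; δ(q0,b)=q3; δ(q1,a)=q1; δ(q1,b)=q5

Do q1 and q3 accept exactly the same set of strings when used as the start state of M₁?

Yes

Reachable states from the start: {q1,q2,q3,q5}. Unreachable: {q0,q4} — drop them.
P0 = {q2,q5} | {q1,q3}.
The partition is now stable with 2 blocks: {q2,q5} | {q1,q3}.
q1 and q3 lie in the same block of the stable partition, so they are equivalent — no string distinguishes them.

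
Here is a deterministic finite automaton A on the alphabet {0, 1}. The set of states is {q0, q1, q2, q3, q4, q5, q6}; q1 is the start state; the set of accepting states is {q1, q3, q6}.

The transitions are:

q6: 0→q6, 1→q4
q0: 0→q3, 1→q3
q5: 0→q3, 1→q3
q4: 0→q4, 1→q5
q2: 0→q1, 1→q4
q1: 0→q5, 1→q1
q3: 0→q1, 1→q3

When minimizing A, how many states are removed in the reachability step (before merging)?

No path from q1 leads to q0, q2, q4, q6; the other 3 states are all reachable.

4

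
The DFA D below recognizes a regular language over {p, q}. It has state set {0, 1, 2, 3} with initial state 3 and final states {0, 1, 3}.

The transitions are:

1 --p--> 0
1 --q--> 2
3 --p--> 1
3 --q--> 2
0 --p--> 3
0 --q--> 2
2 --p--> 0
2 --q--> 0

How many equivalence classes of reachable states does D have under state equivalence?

Every state is reachable, so we keep all 4.
P0 = {0,1,3} | {2}.
The partition is now stable with 2 blocks: {0,1,3} | {2}.

2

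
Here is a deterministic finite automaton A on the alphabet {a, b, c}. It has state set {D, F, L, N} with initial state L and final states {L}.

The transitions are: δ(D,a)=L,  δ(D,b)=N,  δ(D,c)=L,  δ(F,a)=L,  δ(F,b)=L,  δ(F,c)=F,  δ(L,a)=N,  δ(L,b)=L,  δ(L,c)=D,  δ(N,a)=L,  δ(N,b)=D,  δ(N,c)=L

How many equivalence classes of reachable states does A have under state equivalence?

2

Reachable states from the start: {D,L,N}. Unreachable: {F} — drop them.
Start with accepting vs non-accepting: {L} | {D,N}.
Stable partition: {L} | {D,N} — 2 equivalence classes.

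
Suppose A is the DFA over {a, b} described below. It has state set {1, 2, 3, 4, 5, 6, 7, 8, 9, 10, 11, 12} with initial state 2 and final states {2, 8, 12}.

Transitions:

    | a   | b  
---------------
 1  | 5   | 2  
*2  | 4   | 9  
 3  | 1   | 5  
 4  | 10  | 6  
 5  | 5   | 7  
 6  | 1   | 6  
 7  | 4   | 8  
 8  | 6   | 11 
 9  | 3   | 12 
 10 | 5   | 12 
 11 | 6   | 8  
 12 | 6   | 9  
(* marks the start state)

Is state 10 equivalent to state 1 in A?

All states are reachable from the start state.
P0 = {2,8,12} | {1,3,4,5,6,7,9,10,11}.
Refine {1,3,4,5,6,7,9,10,11} on symbol b: members go to different blocks, giving {1,7,9,10,11} and {3,4,5,6}.
Refine {3,4,5,6} on symbol a: members go to different blocks, giving {3,4,6} and {5}.
On input a, block {1,7,9,10,11} splits into {7,9,11} and {1,10}.
Refine {3,4,6} on symbol b: members go to different blocks, giving {4,6} and {3}.
Split {7,9,11} by δ(·,a) → {7,11} and {9}.
On input b, block {2,8,12} splits into {2,12} and {8}.
No further refinement is possible. Final partition (8 blocks): {2,12} | {7,11} | {4,6} | {5} | {1,10} | {3} | {9} | {8}.
10 and 1 lie in the same block of the stable partition, so they are equivalent — no string distinguishes them.

Yes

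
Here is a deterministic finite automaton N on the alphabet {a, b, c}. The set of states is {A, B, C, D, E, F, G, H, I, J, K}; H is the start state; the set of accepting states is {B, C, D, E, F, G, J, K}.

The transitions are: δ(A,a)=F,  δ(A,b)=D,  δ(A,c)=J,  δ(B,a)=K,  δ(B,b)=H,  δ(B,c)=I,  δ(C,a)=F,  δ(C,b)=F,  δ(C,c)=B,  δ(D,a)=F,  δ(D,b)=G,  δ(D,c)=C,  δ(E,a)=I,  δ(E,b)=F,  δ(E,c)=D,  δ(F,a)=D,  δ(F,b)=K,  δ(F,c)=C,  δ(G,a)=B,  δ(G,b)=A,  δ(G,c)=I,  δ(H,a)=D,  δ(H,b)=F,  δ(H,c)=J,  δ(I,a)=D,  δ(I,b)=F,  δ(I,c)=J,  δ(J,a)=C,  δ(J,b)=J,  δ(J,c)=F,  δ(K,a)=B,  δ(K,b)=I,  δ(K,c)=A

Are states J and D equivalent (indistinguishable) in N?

No

States {E} cannot be reached from the start state, so discard them.
Initial partition by acceptance: {B,C,D,F,G,J,K} | {A,H,I}.
Refine {B,C,D,F,G,J,K} on symbol b: members go to different blocks, giving {C,D,F,J} and {B,G,K}.
Refine {C,D,F,J} on symbol b: members go to different blocks, giving {C,J} and {D,F}.
Split {C,J} by δ(·,a) → {C} and {J}.
The partition is now stable with 5 blocks: {C} | {A,H,I} | {B,G,K} | {D,F} | {J}.
J and D end up in different blocks, so they are distinguishable. For instance, the string 'bb' is accepted from only J.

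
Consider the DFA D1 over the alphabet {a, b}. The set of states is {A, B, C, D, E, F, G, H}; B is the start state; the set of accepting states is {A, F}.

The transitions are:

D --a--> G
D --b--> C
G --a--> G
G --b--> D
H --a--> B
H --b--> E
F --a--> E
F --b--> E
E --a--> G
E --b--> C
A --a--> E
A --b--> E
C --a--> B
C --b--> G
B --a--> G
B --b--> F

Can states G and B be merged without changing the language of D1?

Reachable states from the start: {B,C,D,E,F,G}. Unreachable: {A,H} — drop them.
P0 = {F} | {B,C,D,E,G}.
On input b, block {B,C,D,E,G} splits into {C,D,E,G} and {B}.
Split {C,D,E,G} by δ(·,a) → {D,E,G} and {C}.
On input b, block {D,E,G} splits into {D,E} and {G}.
The partition is now stable with 5 blocks: {F} | {D,E} | {B} | {C} | {G}.
G and B end up in different blocks, so they are distinguishable. For instance, the string 'b' is accepted from only B.

No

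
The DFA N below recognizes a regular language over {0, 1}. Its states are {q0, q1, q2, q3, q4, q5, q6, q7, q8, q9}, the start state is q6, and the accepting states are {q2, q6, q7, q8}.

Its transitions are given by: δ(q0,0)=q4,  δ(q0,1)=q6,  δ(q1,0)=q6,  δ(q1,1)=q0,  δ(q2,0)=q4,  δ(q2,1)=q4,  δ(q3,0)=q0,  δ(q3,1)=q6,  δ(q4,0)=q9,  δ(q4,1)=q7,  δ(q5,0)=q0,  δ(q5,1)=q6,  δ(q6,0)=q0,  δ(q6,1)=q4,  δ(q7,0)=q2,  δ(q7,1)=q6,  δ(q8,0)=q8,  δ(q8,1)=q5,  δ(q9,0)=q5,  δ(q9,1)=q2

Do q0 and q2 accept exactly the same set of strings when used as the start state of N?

No

Reachable states from the start: {q0,q2,q4,q5,q6,q7,q9}. Unreachable: {q1,q3,q8} — drop them.
Initial partition by acceptance: {q2,q6,q7} | {q0,q4,q5,q9}.
Refine {q2,q6,q7} on symbol 0: members go to different blocks, giving {q2,q6} and {q7}.
Refine {q0,q4,q5,q9} on symbol 1: members go to different blocks, giving {q0,q5,q9} and {q4}.
Refine {q2,q6} on symbol 0: members go to different blocks, giving {q2} and {q6}.
Refine {q0,q5,q9} on symbol 0: members go to different blocks, giving {q5,q9} and {q0}.
Split {q5,q9} by δ(·,0) → {q5} and {q9}.
The partition is now stable with 7 blocks: {q2} | {q5} | {q7} | {q4} | {q6} | {q0} | {q9}.
q0 and q2 end up in different blocks, so they are distinguishable. For instance, the string 'ε' is accepted from only q2.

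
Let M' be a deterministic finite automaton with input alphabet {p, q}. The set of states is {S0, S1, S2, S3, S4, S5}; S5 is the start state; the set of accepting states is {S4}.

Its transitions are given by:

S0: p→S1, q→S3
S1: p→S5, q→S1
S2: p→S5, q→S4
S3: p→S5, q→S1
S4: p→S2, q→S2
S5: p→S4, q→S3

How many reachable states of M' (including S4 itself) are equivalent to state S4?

1

Reachable states from the start: {S1,S2,S3,S4,S5}. Unreachable: {S0} — drop them.
Start with accepting vs non-accepting: {S4} | {S1,S2,S3,S5}.
Refine {S1,S2,S3,S5} on symbol p: members go to different blocks, giving {S1,S2,S3} and {S5}.
Refine {S1,S2,S3} on symbol q: members go to different blocks, giving {S1,S3} and {S2}.
No further refinement is possible. Final partition (4 blocks): {S4} | {S1,S3} | {S5} | {S2}.
State S4 belongs to the block {S4}, which has 1 states.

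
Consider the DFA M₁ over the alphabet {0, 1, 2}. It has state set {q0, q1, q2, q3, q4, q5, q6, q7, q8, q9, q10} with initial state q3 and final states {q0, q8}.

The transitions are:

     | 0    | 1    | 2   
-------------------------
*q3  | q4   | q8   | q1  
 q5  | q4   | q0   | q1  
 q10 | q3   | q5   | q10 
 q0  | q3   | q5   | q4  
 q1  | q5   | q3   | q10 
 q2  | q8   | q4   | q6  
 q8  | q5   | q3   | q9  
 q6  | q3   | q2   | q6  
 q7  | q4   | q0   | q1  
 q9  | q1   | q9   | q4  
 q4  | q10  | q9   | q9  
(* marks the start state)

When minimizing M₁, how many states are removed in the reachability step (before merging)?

3

Starting at q3 and following transitions, the reachable set is {q0, q1, q3, q4, q5, q8, q9, q10}. That leaves q2, q6, q7 unreachable — 3 in total.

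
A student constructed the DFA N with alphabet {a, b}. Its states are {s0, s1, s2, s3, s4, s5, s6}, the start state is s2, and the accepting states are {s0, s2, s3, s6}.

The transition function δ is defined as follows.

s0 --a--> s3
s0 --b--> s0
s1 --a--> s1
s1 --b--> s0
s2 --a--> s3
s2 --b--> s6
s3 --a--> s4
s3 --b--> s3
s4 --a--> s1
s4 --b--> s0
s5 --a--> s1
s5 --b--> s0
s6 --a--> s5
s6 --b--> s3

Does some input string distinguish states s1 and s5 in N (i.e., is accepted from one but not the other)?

All states are reachable from the start state.
Initial partition by acceptance: {s0,s2,s3,s6} | {s1,s4,s5}.
Refine {s0,s2,s3,s6} on symbol a: members go to different blocks, giving {s0,s2} and {s3,s6}.
Split {s0,s2} by δ(·,b) → {s0} and {s2}.
No further refinement is possible. Final partition (4 blocks): {s0} | {s1,s4,s5} | {s3,s6} | {s2}.
s1 and s5 lie in the same block of the stable partition, so they are equivalent — no string distinguishes them.

No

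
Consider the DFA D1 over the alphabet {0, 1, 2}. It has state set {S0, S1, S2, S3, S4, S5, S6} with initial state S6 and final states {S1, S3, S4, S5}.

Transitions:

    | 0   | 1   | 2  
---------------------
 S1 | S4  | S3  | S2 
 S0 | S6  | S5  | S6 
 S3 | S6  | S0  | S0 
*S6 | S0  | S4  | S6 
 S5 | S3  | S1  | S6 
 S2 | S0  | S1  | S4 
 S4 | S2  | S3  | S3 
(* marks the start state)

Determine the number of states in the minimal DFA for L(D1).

7

Every state is reachable, so we keep all 7.
Start with accepting vs non-accepting: {S1,S3,S4,S5} | {S0,S2,S6}.
On input 0, block {S1,S3,S4,S5} splits into {S1,S5} and {S3,S4}.
Refine {S1,S5} on symbol 1: members go to different blocks, giving {S1} and {S5}.
Split {S0,S2,S6} by δ(·,1) → {S0} and {S2} and {S6}.
Refine {S3,S4} on symbol 0: members go to different blocks, giving {S3} and {S4}.
The partition is now stable with 7 blocks: {S1} | {S0} | {S3} | {S5} | {S2} | {S6} | {S4}.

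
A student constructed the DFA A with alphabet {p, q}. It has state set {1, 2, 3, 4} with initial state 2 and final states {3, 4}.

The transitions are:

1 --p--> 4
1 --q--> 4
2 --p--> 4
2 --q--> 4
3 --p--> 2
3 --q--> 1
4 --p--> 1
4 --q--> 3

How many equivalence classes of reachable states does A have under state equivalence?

Initial partition by acceptance: {3,4} | {1,2}.
Split {3,4} by δ(·,q) → {3} and {4}.
The partition is now stable with 3 blocks: {3} | {1,2} | {4}.

3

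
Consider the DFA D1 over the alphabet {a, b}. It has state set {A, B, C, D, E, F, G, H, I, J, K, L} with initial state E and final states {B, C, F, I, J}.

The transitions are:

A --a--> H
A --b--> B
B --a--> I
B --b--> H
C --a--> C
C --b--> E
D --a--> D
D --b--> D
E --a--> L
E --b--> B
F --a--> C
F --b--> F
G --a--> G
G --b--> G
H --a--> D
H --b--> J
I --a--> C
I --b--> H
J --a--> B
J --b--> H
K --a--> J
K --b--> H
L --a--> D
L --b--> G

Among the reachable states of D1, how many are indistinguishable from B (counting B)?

4

Reachable states from the start: {B,C,D,E,G,H,I,J,L}. Unreachable: {A,F,K} — drop them.
P0 = {B,C,I,J} | {D,E,G,H,L}.
On input b, block {D,E,G,H,L} splits into {D,G,L} and {E,H}.
Stable partition: {B,C,I,J} | {D,G,L} | {E,H} — 3 equivalence classes.
The equivalence class containing B is {B,C,I,J}, of size 4.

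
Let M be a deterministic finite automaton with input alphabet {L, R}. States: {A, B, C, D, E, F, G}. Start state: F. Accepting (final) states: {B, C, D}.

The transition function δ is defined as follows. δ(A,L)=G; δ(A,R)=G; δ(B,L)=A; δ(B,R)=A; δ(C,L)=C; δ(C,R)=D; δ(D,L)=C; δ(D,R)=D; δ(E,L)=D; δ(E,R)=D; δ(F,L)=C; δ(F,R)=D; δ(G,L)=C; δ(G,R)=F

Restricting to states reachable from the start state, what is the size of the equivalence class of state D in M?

First remove the unreachable states {A,B,E,G}; 3 states remain.
Start with accepting vs non-accepting: {C,D} | {F}.
The partition is now stable with 2 blocks: {C,D} | {F}.
State D belongs to the block {C,D}, which has 2 states.

2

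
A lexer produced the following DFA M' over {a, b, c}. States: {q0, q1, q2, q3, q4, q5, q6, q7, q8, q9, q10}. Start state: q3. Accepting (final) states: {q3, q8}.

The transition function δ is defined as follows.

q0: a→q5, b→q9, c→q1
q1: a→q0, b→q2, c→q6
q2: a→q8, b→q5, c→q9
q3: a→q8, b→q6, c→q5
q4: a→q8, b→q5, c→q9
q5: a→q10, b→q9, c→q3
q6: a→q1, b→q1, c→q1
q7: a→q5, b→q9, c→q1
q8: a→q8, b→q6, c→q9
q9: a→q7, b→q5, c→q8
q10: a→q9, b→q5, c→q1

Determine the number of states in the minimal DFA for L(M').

6

Reachable states from the start: {q0,q1,q2,q3,q5,q6,q7,q8,q9,q10}. Unreachable: {q4} — drop them.
Initial partition by acceptance: {q3,q8} | {q0,q1,q2,q5,q6,q7,q9,q10}.
Refine {q0,q1,q2,q5,q6,q7,q9,q10} on symbol a: members go to different blocks, giving {q0,q1,q5,q6,q7,q9,q10} and {q2}.
Refine {q0,q1,q5,q6,q7,q9,q10} on symbol b: members go to different blocks, giving {q0,q5,q6,q7,q9,q10} and {q1}.
On input a, block {q0,q5,q6,q7,q9,q10} splits into {q0,q5,q7,q9,q10} and {q6}.
On input c, block {q0,q5,q7,q9,q10} splits into {q0,q7,q10} and {q5,q9}.
Stable partition: {q3,q8} | {q0,q7,q10} | {q2} | {q1} | {q6} | {q5,q9} — 6 equivalence classes.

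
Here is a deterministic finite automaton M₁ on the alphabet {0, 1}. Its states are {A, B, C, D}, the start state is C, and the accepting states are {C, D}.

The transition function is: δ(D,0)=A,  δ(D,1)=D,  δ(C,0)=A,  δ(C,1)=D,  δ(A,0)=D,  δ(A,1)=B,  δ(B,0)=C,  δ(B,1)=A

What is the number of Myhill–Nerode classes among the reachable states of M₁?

Initial partition by acceptance: {C,D} | {A,B}.
No further refinement is possible. Final partition (2 blocks): {C,D} | {A,B}.

2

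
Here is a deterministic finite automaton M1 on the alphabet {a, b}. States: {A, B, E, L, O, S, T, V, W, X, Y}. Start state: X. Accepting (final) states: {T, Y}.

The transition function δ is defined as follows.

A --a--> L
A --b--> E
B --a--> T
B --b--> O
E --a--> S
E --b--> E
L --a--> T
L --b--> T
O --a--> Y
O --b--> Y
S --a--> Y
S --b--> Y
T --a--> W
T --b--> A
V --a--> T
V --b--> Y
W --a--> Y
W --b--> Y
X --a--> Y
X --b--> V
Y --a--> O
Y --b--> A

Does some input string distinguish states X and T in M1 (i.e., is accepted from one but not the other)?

First remove the unreachable states {B}; 10 states remain.
P0 = {T,Y} | {A,E,L,O,S,V,W,X}.
Split {A,E,L,O,S,V,W,X} by δ(·,a) → {L,O,S,V,W,X} and {A,E}.
Split {L,O,S,V,W,X} by δ(·,b) → {L,O,S,V,W} and {X}.
The partition is now stable with 4 blocks: {T,Y} | {L,O,S,V,W} | {A,E} | {X}.
X and T end up in different blocks, so they are distinguishable. For instance, the string 'ε' is accepted from only T.

Yes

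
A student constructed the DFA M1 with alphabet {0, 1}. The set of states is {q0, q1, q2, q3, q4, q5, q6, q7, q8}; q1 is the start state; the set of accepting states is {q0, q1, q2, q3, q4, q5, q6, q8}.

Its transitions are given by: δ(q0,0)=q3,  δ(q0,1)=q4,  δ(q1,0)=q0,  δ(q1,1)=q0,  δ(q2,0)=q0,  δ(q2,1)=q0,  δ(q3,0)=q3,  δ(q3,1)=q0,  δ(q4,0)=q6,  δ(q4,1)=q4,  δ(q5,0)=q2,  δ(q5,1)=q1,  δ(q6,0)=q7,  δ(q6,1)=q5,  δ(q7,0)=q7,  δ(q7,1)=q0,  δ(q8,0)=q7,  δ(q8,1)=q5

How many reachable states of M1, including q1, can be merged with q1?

2

Reachable states from the start: {q0,q1,q2,q3,q4,q5,q6,q7}. Unreachable: {q8} — drop them.
Initial partition by acceptance: {q0,q1,q2,q3,q4,q5,q6} | {q7}.
Refine {q0,q1,q2,q3,q4,q5,q6} on symbol 0: members go to different blocks, giving {q0,q1,q2,q3,q4,q5} and {q6}.
On input 0, block {q0,q1,q2,q3,q4,q5} splits into {q0,q1,q2,q3,q5} and {q4}.
Split {q0,q1,q2,q3,q5} by δ(·,1) → {q1,q2,q3,q5} and {q0}.
Split {q1,q2,q3,q5} by δ(·,0) → {q1,q2} and {q3,q5}.
Split {q3,q5} by δ(·,0) → {q3} and {q5}.
The partition is now stable with 7 blocks: {q1,q2} | {q7} | {q6} | {q4} | {q0} | {q3} | {q5}.
State q1 belongs to the block {q1,q2}, which has 2 states.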